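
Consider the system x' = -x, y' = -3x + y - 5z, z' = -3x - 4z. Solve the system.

x(t) = C_1e^(-t), y(t) = -C_1e^(-t) + C_2e^(-4t) + C_3e^(t), z(t) = -C_1e^(-t) + C_2e^(-4t)

Coefficient matrix A = [[-1, 0, 0], [-3, 1, -5], [-3, 0, -4]].
det(A - λI) = 0 gives eigenvalues λ = -1, -4, 1.
For λ=-1: eigenvector (1,-1,-1).
For λ=-4: eigenvector (0,1,1).
For λ=1: eigenvector (0,1,0).
General solution: C_1e^(-t)(1,-1,-1) + C_2e^(-4t)(0,1,1) + C_3e^(t)(0,1,0).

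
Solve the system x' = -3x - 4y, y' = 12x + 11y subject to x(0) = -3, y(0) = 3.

x(t) = 3e^(5t) - 6e^(3t), y(t) = -6e^(5t) + 9e^(3t)

Coefficient matrix A = [[-3, -4], [12, 11]].
Characteristic polynomial det(A - λI) = λ^2 - 8λ + 15 = 0.
Eigenvalues λ = 5, 3.
For λ=5: (A-λI) row 1 is [-8, -4], so an eigenvector is (-1, 2).
For λ=3: (A-λI) row 1 is [-6, -4], so an eigenvector is (2, -3).
General solution: C_1e^(5t)(-1,2) + C_2e^(3t)(2,-3).
Applying x(0)=-3, y(0)=3 gives C_1=-3, C_2=-3.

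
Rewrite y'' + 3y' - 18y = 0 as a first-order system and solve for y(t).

Let x_1 = y, x_2 = y'. Then x_1' = x_2 and x_2' = 18x_1 - 3x_2.
A = [[0,1],[18,-3]]; det(A-λI) = λ^2 + 3λ - 18.
Eigenvalues λ = -6, 3 with eigenvectors (1,-6), (1,3).

y(t) = C_1e^(-6t) + C_2e^(3t)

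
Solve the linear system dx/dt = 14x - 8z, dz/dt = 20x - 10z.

Coefficient matrix A = [[14, -8], [20, -10]].
Characteristic polynomial det(A - λI) = λ^2 - 4λ + 20 = 0.
Eigenvalues λ = 2 ± 4i (complex conjugate pair).
For λ=2+4i: an eigenvector is (1,2) - i(-1,-1) = (1 + i, 2 + i).
A real fundamental pair from Re and Im of e^((2+4i)t)v: X_1 = e^(2t)(cos(4t)·(1,2) + sin(4t)·(-1,-1)), X_2 = e^(2t)(sin(4t)·(1,2) - cos(4t)·(-1,-1)).
General solution: K_1X_1 + K_2X_2.

x(t) = -K_1e^(2t)sin(4t) + K_1e^(2t)cos(4t) + K_2e^(2t)sin(4t) + K_2e^(2t)cos(4t), z(t) = -K_1e^(2t)sin(4t) + 2K_1e^(2t)cos(4t) + 2K_2e^(2t)sin(4t) + K_2e^(2t)cos(4t)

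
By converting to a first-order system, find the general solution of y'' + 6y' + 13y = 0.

Let x_1 = y, x_2 = y'. Then x_1' = x_2 and x_2' = -13x_1 - 6x_2.
A = [[0,1],[-13,-6]]; det(A-λI) = λ^2 + 6λ + 13.
Eigenvalues λ = -3 ± 2i.

y(t) = c_1e^(-3t)cos(2t) + c_2e^(-3t)sin(2t)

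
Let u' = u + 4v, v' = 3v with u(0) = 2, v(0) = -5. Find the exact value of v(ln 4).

A = [[1,4],[0,3]]; eigenvalues λ = 1, 3.
Eigenvectors: (-1,0) for λ=1, (-2,-1) for λ=3.
From the initial condition, c_1 = -12, c_2 = 5.
v(ln 4) = (-12)(4^1)(0) + (5)(4^3)(-1) = -320.

-320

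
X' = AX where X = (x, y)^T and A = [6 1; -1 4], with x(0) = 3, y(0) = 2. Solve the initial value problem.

Coefficient matrix A = [[6, 1], [-1, 4]].
Characteristic polynomial det(A - λI) = λ^2 - 10λ + 25 = 0.
Single eigenvalue λ = 5 with algebraic multiplicity 2.
Eigenvector v = (1,-1); generalized eigenvector w with (A-λI)w=v is (1,0).
General solution: e^(5t)[c_1·v + c_2·(t·v + w)].
Applying x(0)=3, y(0)=2 gives c_1=-2, c_2=5.

x(t) = 5te^(5t) + 3e^(5t), y(t) = -5te^(5t) + 2e^(5t)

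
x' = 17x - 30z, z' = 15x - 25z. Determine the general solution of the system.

Coefficient matrix A = [[17, -30], [15, -25]].
Characteristic polynomial det(A - λI) = λ^2 + 8λ + 25 = 0.
Eigenvalues λ = -4 ± 3i (complex conjugate pair).
For λ=-4+3i: an eigenvector is (-3,-2) - i(-1,-1) = (-3 + i, -2 + i).
A real fundamental pair from Re and Im of e^((-4+3i)t)v: X_1 = e^(-4t)(cos(3t)·(-3,-2) + sin(3t)·(-1,-1)), X_2 = e^(-4t)(sin(3t)·(-3,-2) - cos(3t)·(-1,-1)).
General solution: C_1X_1 + C_2X_2.

x(t) = -C_1e^(-4t)sin(3t) - 3C_1e^(-4t)cos(3t) - 3C_2e^(-4t)sin(3t) + C_2e^(-4t)cos(3t), z(t) = -C_1e^(-4t)sin(3t) - 2C_1e^(-4t)cos(3t) - 2C_2e^(-4t)sin(3t) + C_2e^(-4t)cos(3t)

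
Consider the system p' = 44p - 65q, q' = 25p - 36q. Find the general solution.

p(t) = -2C_1e^(4t)sin(5t) + 3C_1e^(4t)cos(5t) + 3C_2e^(4t)sin(5t) + 2C_2e^(4t)cos(5t), q(t) = -C_1e^(4t)sin(5t) + 2C_1e^(4t)cos(5t) + 2C_2e^(4t)sin(5t) + C_2e^(4t)cos(5t)

Coefficient matrix A = [[44, -65], [25, -36]].
Characteristic polynomial det(A - λI) = λ^2 - 8λ + 41 = 0.
Eigenvalues λ = 4 ± 5i (complex conjugate pair).
For λ=4+5i: an eigenvector is (3,2) - i(-2,-1) = (3 + 2i, 2 + i).
A real fundamental pair from Re and Im of e^((4+5i)t)v: X_1 = e^(4t)(cos(5t)·(3,2) + sin(5t)·(-2,-1)), X_2 = e^(4t)(sin(5t)·(3,2) - cos(5t)·(-2,-1)).
General solution: C_1X_1 + C_2X_2.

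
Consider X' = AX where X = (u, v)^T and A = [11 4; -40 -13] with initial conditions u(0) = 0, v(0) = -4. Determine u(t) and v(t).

u(t) = -4e^(-t)sin(4t), v(t) = 12e^(-t)sin(4t) - 4e^(-t)cos(4t)

Coefficient matrix A = [[11, 4], [-40, -13]].
Characteristic polynomial det(A - λI) = λ^2 + 2λ + 17 = 0.
Eigenvalues λ = -1 ± 4i (complex conjugate pair).
For λ=-1+4i: an eigenvector is (0,-1) - i(-1,3) = (0 + i, -1 - 3i).
A real fundamental pair from Re and Im of e^((-1+4i)t)v: X_1 = e^(-t)(cos(4t)·(0,-1) + sin(4t)·(-1,3)), X_2 = e^(-t)(sin(4t)·(0,-1) - cos(4t)·(-1,3)).
General solution: K_1X_1 + K_2X_2.
Applying u(0)=0, v(0)=-4 gives K_1=4, K_2=0.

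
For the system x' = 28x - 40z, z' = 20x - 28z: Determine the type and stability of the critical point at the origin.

A = [[28,-40],[20,-28]]; det(A-λI) = λ^2 + 16.
λ = 0 ± 4i: zero real part.

center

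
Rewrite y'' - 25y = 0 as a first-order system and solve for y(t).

Let x_1 = y, x_2 = y'. Then x_1' = x_2 and x_2' = 25x_1.
A = [[0,1],[25,0]]; det(A-λI) = λ^2 - 25.
Eigenvalues λ = 5, -5 with eigenvectors (1,5), (1,-5).

y(t) = C_1e^(5t) + C_2e^(-5t)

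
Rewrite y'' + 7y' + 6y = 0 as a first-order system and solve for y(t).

y(t) = c_1e^(-6t) + c_2e^(-t)

Let x_1 = y, x_2 = y'. Then x_1' = x_2 and x_2' = -6x_1 - 7x_2.
A = [[0,1],[-6,-7]]; det(A-λI) = λ^2 + 7λ + 6.
Eigenvalues λ = -6, -1 with eigenvectors (1,-6), (1,-1).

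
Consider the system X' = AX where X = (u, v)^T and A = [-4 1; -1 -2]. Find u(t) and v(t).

Coefficient matrix A = [[-4, 1], [-1, -2]].
Characteristic polynomial det(A - λI) = λ^2 + 6λ + 9 = 0.
Single eigenvalue λ = -3 with algebraic multiplicity 2.
Eigenvector v = (-1,-1); generalized eigenvector w with (A-λI)w=v is (2,1).
General solution: e^(-3t)[K_1·v + K_2·(t·v + w)].

u(t) = -K_1e^(-3t) - K_2te^(-3t) + 2K_2e^(-3t), v(t) = -K_1e^(-3t) - K_2te^(-3t) + K_2e^(-3t)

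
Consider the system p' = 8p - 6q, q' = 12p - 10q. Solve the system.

p(t) = K_1e^(-4t) - K_2e^(2t), q(t) = 2K_1e^(-4t) - K_2e^(2t)

Coefficient matrix A = [[8, -6], [12, -10]].
Characteristic polynomial det(A - λI) = λ^2 + 2λ - 8 = 0.
Eigenvalues λ = -4, 2.
For λ=-4: (A-λI) row 1 is [12, -6], so an eigenvector is (1, 2).
For λ=2: (A-λI) row 1 is [6, -6], so an eigenvector is (-1, -1).
General solution: K_1e^(-4t)(1,2) + K_2e^(2t)(-1,-1).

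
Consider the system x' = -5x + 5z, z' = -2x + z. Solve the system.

x(t) = K_1e^(-2t)sin(t) - 2K_1e^(-2t)cos(t) - 2K_2e^(-2t)sin(t) - K_2e^(-2t)cos(t), z(t) = K_1e^(-2t)sin(t) - K_1e^(-2t)cos(t) - K_2e^(-2t)sin(t) - K_2e^(-2t)cos(t)

Coefficient matrix A = [[-5, 5], [-2, 1]].
Characteristic polynomial det(A - λI) = λ^2 + 4λ + 5 = 0.
Eigenvalues λ = -2 ± i (complex conjugate pair).
For λ=-2+i: an eigenvector is (-2,-1) - i(1,1) = (-2 - i, -1 - i).
A real fundamental pair from Re and Im of e^((-2+i)t)v: X_1 = e^(-2t)(cos(t)·(-2,-1) + sin(t)·(1,1)), X_2 = e^(-2t)(sin(t)·(-2,-1) - cos(t)·(1,1)).
General solution: K_1X_1 + K_2X_2.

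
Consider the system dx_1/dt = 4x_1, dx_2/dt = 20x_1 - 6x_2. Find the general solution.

Coefficient matrix A = [[4, 0], [20, -6]].
Characteristic polynomial det(A - λI) = λ^2 + 2λ - 24 = 0.
Eigenvalues λ = 4, -6.
For λ=4: (A-λI) row 2 is [20, -10], so an eigenvector is (1, 2).
For λ=-6: (A-λI) row 1 is [10, 0], so an eigenvector is (0, -1).
General solution: c_1e^(4t)(1,2) + c_2e^(-6t)(0,-1).

x_1(t) = c_1e^(4t), x_2(t) = 2c_1e^(4t) - c_2e^(-6t)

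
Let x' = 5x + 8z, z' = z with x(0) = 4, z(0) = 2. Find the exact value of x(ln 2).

A = [[5,8],[0,1]]; eigenvalues λ = 1, 5.
Eigenvectors: (2,-1) for λ=1, (-1,0) for λ=5.
From the initial condition, c_1 = -2, c_2 = -8.
x(ln 2) = (-2)(2^1)(2) + (-8)(2^5)(-1) = 248.

248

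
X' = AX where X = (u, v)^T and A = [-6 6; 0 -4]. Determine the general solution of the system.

u(t) = -C_1e^(-6t) - 3C_2e^(-4t), v(t) = -C_2e^(-4t)

Coefficient matrix A = [[-6, 6], [0, -4]].
Characteristic polynomial det(A - λI) = λ^2 + 10λ + 24 = 0.
Eigenvalues λ = -6, -4.
For λ=-6: (A-λI) row 1 is [0, 6], so an eigenvector is (-1, 0).
For λ=-4: (A-λI) row 1 is [-2, 6], so an eigenvector is (-3, -1).
General solution: C_1e^(-6t)(-1,0) + C_2e^(-4t)(-3,-1).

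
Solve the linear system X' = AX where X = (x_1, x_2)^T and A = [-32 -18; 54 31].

x_1(t) = 2K_1e^(-5t) - K_2e^(4t), x_2(t) = -3K_1e^(-5t) + 2K_2e^(4t)

Coefficient matrix A = [[-32, -18], [54, 31]].
Characteristic polynomial det(A - λI) = λ^2 + λ - 20 = 0.
Eigenvalues λ = -5, 4.
For λ=-5: (A-λI) row 1 is [-27, -18], so an eigenvector is (2, -3).
For λ=4: (A-λI) row 1 is [-36, -18], so an eigenvector is (-1, 2).
General solution: K_1e^(-5t)(2,-3) + K_2e^(4t)(-1,2).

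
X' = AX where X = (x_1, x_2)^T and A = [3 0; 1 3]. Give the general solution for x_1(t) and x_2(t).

x_1(t) = -C_2e^(3t), x_2(t) = -C_1e^(3t) - C_2te^(3t) + C_2e^(3t)

Coefficient matrix A = [[3, 0], [1, 3]].
Characteristic polynomial det(A - λI) = λ^2 - 6λ + 9 = 0.
Single eigenvalue λ = 3 with algebraic multiplicity 2.
Eigenvector v = (0,-1); generalized eigenvector w with (A-λI)w=v is (-1,1).
General solution: e^(3t)[C_1·v + C_2·(t·v + w)].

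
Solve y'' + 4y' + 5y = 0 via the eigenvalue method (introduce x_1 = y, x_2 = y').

y(t) = K_1e^(-2t)cos(t) + K_2e^(-2t)sin(t)

Let x_1 = y, x_2 = y'. Then x_1' = x_2 and x_2' = -5x_1 - 4x_2.
A = [[0,1],[-5,-4]]; det(A-λI) = λ^2 + 4λ + 5.
Eigenvalues λ = -2 ± i.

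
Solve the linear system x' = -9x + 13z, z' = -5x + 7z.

Coefficient matrix A = [[-9, 13], [-5, 7]].
Characteristic polynomial det(A - λI) = λ^2 + 2λ + 2 = 0.
Eigenvalues λ = -1 ± i (complex conjugate pair).
For λ=-1+i: an eigenvector is (3,2) - i(2,1) = (3 - 2i, 2 - i).
A real fundamental pair from Re and Im of e^((-1+i)t)v: X_1 = e^(-t)(cos(t)·(3,2) + sin(t)·(2,1)), X_2 = e^(-t)(sin(t)·(3,2) - cos(t)·(2,1)).
General solution: C_1X_1 + C_2X_2.

x(t) = 2C_1e^(-t)sin(t) + 3C_1e^(-t)cos(t) + 3C_2e^(-t)sin(t) - 2C_2e^(-t)cos(t), z(t) = C_1e^(-t)sin(t) + 2C_1e^(-t)cos(t) + 2C_2e^(-t)sin(t) - C_2e^(-t)cos(t)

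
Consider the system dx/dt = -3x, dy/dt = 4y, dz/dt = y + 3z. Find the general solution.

Coefficient matrix A = [[-3, 0, 0], [0, 4, 0], [0, 1, 3]].
det(A - λI) = 0 gives eigenvalues λ = 4, -3, 3.
For λ=4: eigenvector (0,1,1).
For λ=-3: eigenvector (1,0,0).
For λ=3: eigenvector (0,0,1).
General solution: c_1e^(4t)(0,1,1) + c_2e^(-3t)(1,0,0) + c_3e^(3t)(0,0,1).

x(t) = c_2e^(-3t), y(t) = c_1e^(4t), z(t) = c_1e^(4t) + c_3e^(3t)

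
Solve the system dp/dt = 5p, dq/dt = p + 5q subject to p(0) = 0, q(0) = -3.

p(t) = 0, q(t) = -3e^(5t)

Coefficient matrix A = [[5, 0], [1, 5]].
Characteristic polynomial det(A - λI) = λ^2 - 10λ + 25 = 0.
Single eigenvalue λ = 5 with algebraic multiplicity 2.
Eigenvector v = (0,-1); generalized eigenvector w with (A-λI)w=v is (-1,-2).
General solution: e^(5t)[C_1·v + C_2·(t·v + w)].
Applying p(0)=0, q(0)=-3 gives C_1=3, C_2=0.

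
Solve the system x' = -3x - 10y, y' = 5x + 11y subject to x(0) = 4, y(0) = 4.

Coefficient matrix A = [[-3, -10], [5, 11]].
Characteristic polynomial det(A - λI) = λ^2 - 8λ + 17 = 0.
Eigenvalues λ = 4 ± i (complex conjugate pair).
For λ=4+i: an eigenvector is (-1,1) - i(-3,2) = (-1 + 3i, 1 - 2i).
A real fundamental pair from Re and Im of e^((4+i)t)v: X_1 = e^(4t)(cos(t)·(-1,1) + sin(t)·(-3,2)), X_2 = e^(4t)(sin(t)·(-1,1) - cos(t)·(-3,2)).
General solution: C_1X_1 + C_2X_2.
Applying x(0)=4, y(0)=4 gives C_1=20, C_2=8.

x(t) = -68e^(4t)sin(t) + 4e^(4t)cos(t), y(t) = 48e^(4t)sin(t) + 4e^(4t)cos(t)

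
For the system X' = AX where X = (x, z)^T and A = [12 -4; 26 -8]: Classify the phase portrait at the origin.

A = [[12,-4],[26,-8]]; det(A-λI) = λ^2 - 4λ + 8.
λ = 2 ± 2i: positive real part.

unstable spiral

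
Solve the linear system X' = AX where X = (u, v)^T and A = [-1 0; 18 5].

u(t) = -C_1e^(-t), v(t) = 3C_1e^(-t) - C_2e^(5t)

Coefficient matrix A = [[-1, 0], [18, 5]].
Characteristic polynomial det(A - λI) = λ^2 - 4λ - 5 = 0.
Eigenvalues λ = -1, 5.
For λ=-1: (A-λI) row 2 is [18, 6], so an eigenvector is (-1, 3).
For λ=5: (A-λI) row 1 is [-6, 0], so an eigenvector is (0, -1).
General solution: C_1e^(-t)(-1,3) + C_2e^(5t)(0,-1).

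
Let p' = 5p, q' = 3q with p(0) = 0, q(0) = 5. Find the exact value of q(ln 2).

A = [[5,0],[0,3]]; eigenvalues λ = 3, 5.
Eigenvectors: (0,-1) for λ=3, (1,0) for λ=5.
From the initial condition, c_1 = -5, c_2 = 0.
q(ln 2) = (-5)(2^3)(-1) + (0)(2^5)(0) = 40.

40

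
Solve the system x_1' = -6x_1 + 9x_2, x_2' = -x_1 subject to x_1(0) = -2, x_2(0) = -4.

Coefficient matrix A = [[-6, 9], [-1, 0]].
Characteristic polynomial det(A - λI) = λ^2 + 6λ + 9 = 0.
Single eigenvalue λ = -3 with algebraic multiplicity 2.
Eigenvector v = (3,1); generalized eigenvector w with (A-λI)w=v is (-1,0).
General solution: e^(-3t)[K_1·v + K_2·(t·v + w)].
Applying x_1(0)=-2, x_2(0)=-4 gives K_1=-4, K_2=-10.

x_1(t) = -30te^(-3t) - 2e^(-3t), x_2(t) = -10te^(-3t) - 4e^(-3t)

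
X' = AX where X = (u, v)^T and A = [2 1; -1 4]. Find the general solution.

Coefficient matrix A = [[2, 1], [-1, 4]].
Characteristic polynomial det(A - λI) = λ^2 - 6λ + 9 = 0.
Single eigenvalue λ = 3 with algebraic multiplicity 2.
Eigenvector v = (-1,-1); generalized eigenvector w with (A-λI)w=v is (3,2).
General solution: e^(3t)[c_1·v + c_2·(t·v + w)].

u(t) = -c_1e^(3t) - c_2te^(3t) + 3c_2e^(3t), v(t) = -c_1e^(3t) - c_2te^(3t) + 2c_2e^(3t)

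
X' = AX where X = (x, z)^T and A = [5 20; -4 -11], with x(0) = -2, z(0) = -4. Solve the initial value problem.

Coefficient matrix A = [[5, 20], [-4, -11]].
Characteristic polynomial det(A - λI) = λ^2 + 6λ + 25 = 0.
Eigenvalues λ = -3 ± 4i (complex conjugate pair).
For λ=-3+4i: an eigenvector is (1,0) - i(2,-1) = (1 - 2i, 0 + i).
A real fundamental pair from Re and Im of e^((-3+4i)t)v: X_1 = e^(-3t)(cos(4t)·(1,0) + sin(4t)·(2,-1)), X_2 = e^(-3t)(sin(4t)·(1,0) - cos(4t)·(2,-1)).
General solution: c_1X_1 + c_2X_2.
Applying x(0)=-2, z(0)=-4 gives c_1=-10, c_2=-4.

x(t) = -24e^(-3t)sin(4t) - 2e^(-3t)cos(4t), z(t) = 10e^(-3t)sin(4t) - 4e^(-3t)cos(4t)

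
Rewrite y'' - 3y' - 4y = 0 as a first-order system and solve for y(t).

Let x_1 = y, x_2 = y'. Then x_1' = x_2 and x_2' = 4x_1 + 3x_2.
A = [[0,1],[4,3]]; det(A-λI) = λ^2 - 3λ - 4.
Eigenvalues λ = -1, 4 with eigenvectors (1,-1), (1,4).

y(t) = C_1e^(-t) + C_2e^(4t)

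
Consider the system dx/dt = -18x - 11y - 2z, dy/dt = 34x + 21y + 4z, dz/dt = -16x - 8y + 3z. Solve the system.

x(t) = C_1e^(4t) + 3C_2e^(-t) + 2C_3e^(3t), y(t) = -2C_1e^(4t) - 5C_2e^(-t) - 4C_3e^(3t), z(t) = 2C_2e^(-t) + C_3e^(3t)

Coefficient matrix A = [[-18, -11, -2], [34, 21, 4], [-16, -8, 3]].
det(A - λI) = 0 gives eigenvalues λ = 4, -1, 3.
For λ=4: eigenvector (1,-2,0).
For λ=-1: eigenvector (3,-5,2).
For λ=3: eigenvector (2,-4,1).
General solution: C_1e^(4t)(1,-2,0) + C_2e^(-t)(3,-5,2) + C_3e^(3t)(2,-4,1).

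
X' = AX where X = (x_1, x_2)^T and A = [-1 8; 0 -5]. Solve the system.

x_1(t) = -2c_1e^(-5t) - c_2e^(-t), x_2(t) = c_1e^(-5t)

Coefficient matrix A = [[-1, 8], [0, -5]].
Characteristic polynomial det(A - λI) = λ^2 + 6λ + 5 = 0.
Eigenvalues λ = -5, -1.
For λ=-5: (A-λI) row 1 is [4, 8], so an eigenvector is (-2, 1).
For λ=-1: (A-λI) row 1 is [0, 8], so an eigenvector is (-1, 0).
General solution: c_1e^(-5t)(-2,1) + c_2e^(-t)(-1,0).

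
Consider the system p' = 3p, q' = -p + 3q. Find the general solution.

Coefficient matrix A = [[3, 0], [-1, 3]].
Characteristic polynomial det(A - λI) = λ^2 - 6λ + 9 = 0.
Single eigenvalue λ = 3 with algebraic multiplicity 2.
Eigenvector v = (0,-1); generalized eigenvector w with (A-λI)w=v is (1,3).
General solution: e^(3t)[c_1·v + c_2·(t·v + w)].

p(t) = c_2e^(3t), q(t) = -c_1e^(3t) - c_2te^(3t) + 3c_2e^(3t)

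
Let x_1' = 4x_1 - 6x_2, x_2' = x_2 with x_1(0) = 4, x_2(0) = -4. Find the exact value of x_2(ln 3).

-12

A = [[4,-6],[0,1]]; eigenvalues λ = 1, 4.
Eigenvectors: (2,1) for λ=1, (-1,0) for λ=4.
From the initial condition, c_1 = -4, c_2 = -12.
x_2(ln 3) = (-4)(3^1)(1) + (-12)(3^4)(0) = -12.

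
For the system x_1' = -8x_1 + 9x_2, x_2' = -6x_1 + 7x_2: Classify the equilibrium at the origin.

saddle

A = [[-8,9],[-6,7]]; det(A-λI) = λ^2 + λ - 2.
λ = 1, -2: opposite signs.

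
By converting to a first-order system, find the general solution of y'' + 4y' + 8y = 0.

Let x_1 = y, x_2 = y'. Then x_1' = x_2 and x_2' = -8x_1 - 4x_2.
A = [[0,1],[-8,-4]]; det(A-λI) = λ^2 + 4λ + 8.
Eigenvalues λ = -2 ± 2i.

y(t) = K_1e^(-2t)cos(2t) + K_2e^(-2t)sin(2t)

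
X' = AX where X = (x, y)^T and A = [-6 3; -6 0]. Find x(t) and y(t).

Coefficient matrix A = [[-6, 3], [-6, 0]].
Characteristic polynomial det(A - λI) = λ^2 + 6λ + 18 = 0.
Eigenvalues λ = -3 ± 3i (complex conjugate pair).
For λ=-3+3i: an eigenvector is (1,1) - i(0,-1) = (1, 1 + i).
A real fundamental pair from Re and Im of e^((-3+3i)t)v: X_1 = e^(-3t)(cos(3t)·(1,1) + sin(3t)·(0,-1)), X_2 = e^(-3t)(sin(3t)·(1,1) - cos(3t)·(0,-1)).
General solution: c_1X_1 + c_2X_2.

x(t) = c_1e^(-3t)cos(3t) + c_2e^(-3t)sin(3t), y(t) = -c_1e^(-3t)sin(3t) + c_1e^(-3t)cos(3t) + c_2e^(-3t)sin(3t) + c_2e^(-3t)cos(3t)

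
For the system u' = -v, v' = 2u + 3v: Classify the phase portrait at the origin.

A = [[0,-1],[2,3]]; det(A-λI) = λ^2 - 3λ + 2.
λ = 2, 1: both positive.

unstable node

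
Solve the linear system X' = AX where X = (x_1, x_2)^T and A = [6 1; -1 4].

Coefficient matrix A = [[6, 1], [-1, 4]].
Characteristic polynomial det(A - λI) = λ^2 - 10λ + 25 = 0.
Single eigenvalue λ = 5 with algebraic multiplicity 2.
Eigenvector v = (-1,1); generalized eigenvector w with (A-λI)w=v is (-1,0).
General solution: e^(5t)[c_1·v + c_2·(t·v + w)].

x_1(t) = -c_1e^(5t) - c_2te^(5t) - c_2e^(5t), x_2(t) = c_1e^(5t) + c_2te^(5t)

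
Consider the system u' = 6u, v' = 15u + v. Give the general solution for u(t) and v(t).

u(t) = C_1e^(6t), v(t) = 3C_1e^(6t) + C_2e^(t)

Coefficient matrix A = [[6, 0], [15, 1]].
Characteristic polynomial det(A - λI) = λ^2 - 7λ + 6 = 0.
Eigenvalues λ = 6, 1.
For λ=6: (A-λI) row 2 is [15, -5], so an eigenvector is (1, 3).
For λ=1: (A-λI) row 1 is [5, 0], so an eigenvector is (0, 1).
General solution: C_1e^(6t)(1,3) + C_2e^(t)(0,1).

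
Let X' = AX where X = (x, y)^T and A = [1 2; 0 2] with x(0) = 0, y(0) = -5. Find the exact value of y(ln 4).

A = [[1,2],[0,2]]; eigenvalues λ = 2, 1.
Eigenvectors: (2,1) for λ=2, (1,0) for λ=1.
From the initial condition, c_1 = -5, c_2 = 10.
y(ln 4) = (-5)(4^2)(1) + (10)(4^1)(0) = -80.

-80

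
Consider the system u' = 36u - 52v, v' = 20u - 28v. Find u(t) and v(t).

u(t) = 3C_1e^(4t)sin(4t) + 2C_1e^(4t)cos(4t) + 2C_2e^(4t)sin(4t) - 3C_2e^(4t)cos(4t), v(t) = 2C_1e^(4t)sin(4t) + C_1e^(4t)cos(4t) + C_2e^(4t)sin(4t) - 2C_2e^(4t)cos(4t)

Coefficient matrix A = [[36, -52], [20, -28]].
Characteristic polynomial det(A - λI) = λ^2 - 8λ + 32 = 0.
Eigenvalues λ = 4 ± 4i (complex conjugate pair).
For λ=4+4i: an eigenvector is (2,1) - i(3,2) = (2 - 3i, 1 - 2i).
A real fundamental pair from Re and Im of e^((4+4i)t)v: X_1 = e^(4t)(cos(4t)·(2,1) + sin(4t)·(3,2)), X_2 = e^(4t)(sin(4t)·(2,1) - cos(4t)·(3,2)).
General solution: C_1X_1 + C_2X_2.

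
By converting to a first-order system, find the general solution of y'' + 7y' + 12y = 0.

y(t) = K_1e^(-3t) + K_2e^(-4t)

Let x_1 = y, x_2 = y'. Then x_1' = x_2 and x_2' = -12x_1 - 7x_2.
A = [[0,1],[-12,-7]]; det(A-λI) = λ^2 + 7λ + 12.
Eigenvalues λ = -3, -4 with eigenvectors (1,-3), (1,-4).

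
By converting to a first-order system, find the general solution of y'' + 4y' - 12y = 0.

y(t) = C_1e^(-6t) + C_2e^(2t)

Let x_1 = y, x_2 = y'. Then x_1' = x_2 and x_2' = 12x_1 - 4x_2.
A = [[0,1],[12,-4]]; det(A-λI) = λ^2 + 4λ - 12.
Eigenvalues λ = -6, 2 with eigenvectors (1,-6), (1,2).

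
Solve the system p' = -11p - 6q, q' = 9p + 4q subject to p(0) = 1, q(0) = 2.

Coefficient matrix A = [[-11, -6], [9, 4]].
Characteristic polynomial det(A - λI) = λ^2 + 7λ + 10 = 0.
Eigenvalues λ = -5, -2.
For λ=-5: (A-λI) row 1 is [-6, -6], so an eigenvector is (1, -1).
For λ=-2: (A-λI) row 1 is [-9, -6], so an eigenvector is (-2, 3).
General solution: K_1e^(-5t)(1,-1) + K_2e^(-2t)(-2,3).
Applying p(0)=1, q(0)=2 gives K_1=7, K_2=3.

p(t) = -6e^(-2t) + 7e^(-5t), q(t) = 9e^(-2t) - 7e^(-5t)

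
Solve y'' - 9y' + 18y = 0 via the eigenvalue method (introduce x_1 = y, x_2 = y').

Let x_1 = y, x_2 = y'. Then x_1' = x_2 and x_2' = -18x_1 + 9x_2.
A = [[0,1],[-18,9]]; det(A-λI) = λ^2 - 9λ + 18.
Eigenvalues λ = 3, 6 with eigenvectors (1,3), (1,6).

y(t) = c_1e^(3t) + c_2e^(6t)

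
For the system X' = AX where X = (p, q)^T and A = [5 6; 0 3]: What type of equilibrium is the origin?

A = [[5,6],[0,3]]; det(A-λI) = λ^2 - 8λ + 15.
λ = 3, 5: both positive.

unstable node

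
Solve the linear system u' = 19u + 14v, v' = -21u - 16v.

u(t) = -C_1e^(5t) + 2C_2e^(-2t), v(t) = C_1e^(5t) - 3C_2e^(-2t)

Coefficient matrix A = [[19, 14], [-21, -16]].
Characteristic polynomial det(A - λI) = λ^2 - 3λ - 10 = 0.
Eigenvalues λ = 5, -2.
For λ=5: (A-λI) row 1 is [14, 14], so an eigenvector is (-1, 1).
For λ=-2: (A-λI) row 1 is [21, 14], so an eigenvector is (2, -3).
General solution: C_1e^(5t)(-1,1) + C_2e^(-2t)(2,-3).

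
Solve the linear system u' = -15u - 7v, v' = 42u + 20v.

u(t) = C_1e^(-t) - C_2e^(6t), v(t) = -2C_1e^(-t) + 3C_2e^(6t)

Coefficient matrix A = [[-15, -7], [42, 20]].
Characteristic polynomial det(A - λI) = λ^2 - 5λ - 6 = 0.
Eigenvalues λ = -1, 6.
For λ=-1: (A-λI) row 1 is [-14, -7], so an eigenvector is (1, -2).
For λ=6: (A-λI) row 1 is [-21, -7], so an eigenvector is (-1, 3).
General solution: C_1e^(-t)(1,-2) + C_2e^(6t)(-1,3).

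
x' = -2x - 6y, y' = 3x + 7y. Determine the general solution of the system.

x(t) = 2c_1e^(t) + c_2e^(4t), y(t) = -c_1e^(t) - c_2e^(4t)

Coefficient matrix A = [[-2, -6], [3, 7]].
Characteristic polynomial det(A - λI) = λ^2 - 5λ + 4 = 0.
Eigenvalues λ = 1, 4.
For λ=1: (A-λI) row 1 is [-3, -6], so an eigenvector is (2, -1).
For λ=4: (A-λI) row 1 is [-6, -6], so an eigenvector is (1, -1).
General solution: c_1e^(t)(2,-1) + c_2e^(4t)(1,-1).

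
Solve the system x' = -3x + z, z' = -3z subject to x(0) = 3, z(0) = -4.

Coefficient matrix A = [[-3, 1], [0, -3]].
Characteristic polynomial det(A - λI) = λ^2 + 6λ + 9 = 0.
Single eigenvalue λ = -3 with algebraic multiplicity 2.
Eigenvector v = (-1,0); generalized eigenvector w with (A-λI)w=v is (-2,-1).
General solution: e^(-3t)[c_1·v + c_2·(t·v + w)].
Applying x(0)=3, z(0)=-4 gives c_1=-11, c_2=4.

x(t) = -4te^(-3t) + 3e^(-3t), z(t) = -4e^(-3t)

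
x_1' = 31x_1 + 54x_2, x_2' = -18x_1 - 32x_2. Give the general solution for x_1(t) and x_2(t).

x_1(t) = -2K_1e^(4t) + 3K_2e^(-5t), x_2(t) = K_1e^(4t) - 2K_2e^(-5t)

Coefficient matrix A = [[31, 54], [-18, -32]].
Characteristic polynomial det(A - λI) = λ^2 + λ - 20 = 0.
Eigenvalues λ = 4, -5.
For λ=4: (A-λI) row 1 is [27, 54], so an eigenvector is (-2, 1).
For λ=-5: (A-λI) row 1 is [36, 54], so an eigenvector is (3, -2).
General solution: K_1e^(4t)(-2,1) + K_2e^(-5t)(3,-2).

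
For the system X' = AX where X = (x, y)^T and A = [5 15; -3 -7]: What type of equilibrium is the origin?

stable spiral

A = [[5,15],[-3,-7]]; det(A-λI) = λ^2 + 2λ + 10.
λ = -1 ± 3i: negative real part.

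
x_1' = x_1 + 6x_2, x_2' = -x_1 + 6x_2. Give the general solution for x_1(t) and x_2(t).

Coefficient matrix A = [[1, 6], [-1, 6]].
Characteristic polynomial det(A - λI) = λ^2 - 7λ + 12 = 0.
Eigenvalues λ = 4, 3.
For λ=4: (A-λI) row 1 is [-3, 6], so an eigenvector is (-2, -1).
For λ=3: (A-λI) row 1 is [-2, 6], so an eigenvector is (3, 1).
General solution: c_1e^(4t)(-2,-1) + c_2e^(3t)(3,1).

x_1(t) = -2c_1e^(4t) + 3c_2e^(3t), x_2(t) = -c_1e^(4t) + c_2e^(3t)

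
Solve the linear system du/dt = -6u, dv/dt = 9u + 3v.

Coefficient matrix A = [[-6, 0], [9, 3]].
Characteristic polynomial det(A - λI) = λ^2 + 3λ - 18 = 0.
Eigenvalues λ = -6, 3.
For λ=-6: (A-λI) row 2 is [9, 9], so an eigenvector is (1, -1).
For λ=3: (A-λI) row 1 is [-9, 0], so an eigenvector is (0, 1).
General solution: C_1e^(-6t)(1,-1) + C_2e^(3t)(0,1).

u(t) = C_1e^(-6t), v(t) = -C_1e^(-6t) + C_2e^(3t)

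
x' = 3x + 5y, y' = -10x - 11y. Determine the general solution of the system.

Coefficient matrix A = [[3, 5], [-10, -11]].
Characteristic polynomial det(A - λI) = λ^2 + 8λ + 17 = 0.
Eigenvalues λ = -4 ± i (complex conjugate pair).
For λ=-4+i: an eigenvector is (-1,1) - i(-2,3) = (-1 + 2i, 1 - 3i).
A real fundamental pair from Re and Im of e^((-4+i)t)v: X_1 = e^(-4t)(cos(t)·(-1,1) + sin(t)·(-2,3)), X_2 = e^(-4t)(sin(t)·(-1,1) - cos(t)·(-2,3)).
General solution: C_1X_1 + C_2X_2.

x(t) = -2C_1e^(-4t)sin(t) - C_1e^(-4t)cos(t) - C_2e^(-4t)sin(t) + 2C_2e^(-4t)cos(t), y(t) = 3C_1e^(-4t)sin(t) + C_1e^(-4t)cos(t) + C_2e^(-4t)sin(t) - 3C_2e^(-4t)cos(t)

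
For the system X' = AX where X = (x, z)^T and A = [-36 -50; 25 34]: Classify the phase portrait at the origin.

A = [[-36,-50],[25,34]]; det(A-λI) = λ^2 + 2λ + 26.
λ = -1 ± 5i: negative real part.

stable spiral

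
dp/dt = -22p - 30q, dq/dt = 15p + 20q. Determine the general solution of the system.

Coefficient matrix A = [[-22, -30], [15, 20]].
Characteristic polynomial det(A - λI) = λ^2 + 2λ + 10 = 0.
Eigenvalues λ = -1 ± 3i (complex conjugate pair).
For λ=-1+3i: an eigenvector is (1,-1) - i(3,-2) = (1 - 3i, -1 + 2i).
A real fundamental pair from Re and Im of e^((-1+3i)t)v: X_1 = e^(-t)(cos(3t)·(1,-1) + sin(3t)·(3,-2)), X_2 = e^(-t)(sin(3t)·(1,-1) - cos(3t)·(3,-2)).
General solution: C_1X_1 + C_2X_2.

p(t) = 3C_1e^(-t)sin(3t) + C_1e^(-t)cos(3t) + C_2e^(-t)sin(3t) - 3C_2e^(-t)cos(3t), q(t) = -2C_1e^(-t)sin(3t) - C_1e^(-t)cos(3t) - C_2e^(-t)sin(3t) + 2C_2e^(-t)cos(3t)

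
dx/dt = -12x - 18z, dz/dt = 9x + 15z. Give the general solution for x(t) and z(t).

x(t) = K_1e^(6t) - 2K_2e^(-3t), z(t) = -K_1e^(6t) + K_2e^(-3t)

Coefficient matrix A = [[-12, -18], [9, 15]].
Characteristic polynomial det(A - λI) = λ^2 - 3λ - 18 = 0.
Eigenvalues λ = 6, -3.
For λ=6: (A-λI) row 1 is [-18, -18], so an eigenvector is (1, -1).
For λ=-3: (A-λI) row 1 is [-9, -18], so an eigenvector is (-2, 1).
General solution: K_1e^(6t)(1,-1) + K_2e^(-3t)(-2,1).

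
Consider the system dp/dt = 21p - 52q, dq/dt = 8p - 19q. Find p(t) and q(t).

Coefficient matrix A = [[21, -52], [8, -19]].
Characteristic polynomial det(A - λI) = λ^2 - 2λ + 17 = 0.
Eigenvalues λ = 1 ± 4i (complex conjugate pair).
For λ=1+4i: an eigenvector is (-2,-1) - i(3,1) = (-2 - 3i, -1 - i).
A real fundamental pair from Re and Im of e^((1+4i)t)v: X_1 = e^(t)(cos(4t)·(-2,-1) + sin(4t)·(3,1)), X_2 = e^(t)(sin(4t)·(-2,-1) - cos(4t)·(3,1)).
General solution: K_1X_1 + K_2X_2.

p(t) = 3K_1e^(t)sin(4t) - 2K_1e^(t)cos(4t) - 2K_2e^(t)sin(4t) - 3K_2e^(t)cos(4t), q(t) = K_1e^(t)sin(4t) - K_1e^(t)cos(4t) - K_2e^(t)sin(4t) - K_2e^(t)cos(4t)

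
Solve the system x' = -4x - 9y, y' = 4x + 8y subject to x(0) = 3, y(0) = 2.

Coefficient matrix A = [[-4, -9], [4, 8]].
Characteristic polynomial det(A - λI) = λ^2 - 4λ + 4 = 0.
Single eigenvalue λ = 2 with algebraic multiplicity 2.
Eigenvector v = (-3,2); generalized eigenvector w with (A-λI)w=v is (2,-1).
General solution: e^(2t)[K_1·v + K_2·(t·v + w)].
Applying x(0)=3, y(0)=2 gives K_1=7, K_2=12.

x(t) = -36te^(2t) + 3e^(2t), y(t) = 24te^(2t) + 2e^(2t)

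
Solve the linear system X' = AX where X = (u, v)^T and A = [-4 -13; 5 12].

u(t) = -3C_1e^(4t)sin(t) + 2C_1e^(4t)cos(t) + 2C_2e^(4t)sin(t) + 3C_2e^(4t)cos(t), v(t) = 2C_1e^(4t)sin(t) - C_1e^(4t)cos(t) - C_2e^(4t)sin(t) - 2C_2e^(4t)cos(t)

Coefficient matrix A = [[-4, -13], [5, 12]].
Characteristic polynomial det(A - λI) = λ^2 - 8λ + 17 = 0.
Eigenvalues λ = 4 ± i (complex conjugate pair).
For λ=4+i: an eigenvector is (2,-1) - i(-3,2) = (2 + 3i, -1 - 2i).
A real fundamental pair from Re and Im of e^((4+i)t)v: X_1 = e^(4t)(cos(t)·(2,-1) + sin(t)·(-3,2)), X_2 = e^(4t)(sin(t)·(2,-1) - cos(t)·(-3,2)).
General solution: C_1X_1 + C_2X_2.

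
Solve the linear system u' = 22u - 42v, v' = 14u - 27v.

u(t) = -2K_1e^(t) + 3K_2e^(-6t), v(t) = -K_1e^(t) + 2K_2e^(-6t)

Coefficient matrix A = [[22, -42], [14, -27]].
Characteristic polynomial det(A - λI) = λ^2 + 5λ - 6 = 0.
Eigenvalues λ = 1, -6.
For λ=1: (A-λI) row 1 is [21, -42], so an eigenvector is (-2, -1).
For λ=-6: (A-λI) row 1 is [28, -42], so an eigenvector is (3, 2).
General solution: K_1e^(t)(-2,-1) + K_2e^(-6t)(3,2).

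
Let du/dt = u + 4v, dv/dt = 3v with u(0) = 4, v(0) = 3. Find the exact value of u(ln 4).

A = [[1,4],[0,3]]; eigenvalues λ = 3, 1.
Eigenvectors: (-2,-1) for λ=3, (-1,0) for λ=1.
From the initial condition, c_1 = -3, c_2 = 2.
u(ln 4) = (-3)(4^3)(-2) + (2)(4^1)(-1) = 376.

376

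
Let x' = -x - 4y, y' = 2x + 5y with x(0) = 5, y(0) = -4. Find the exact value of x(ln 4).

200

A = [[-1,-4],[2,5]]; eigenvalues λ = 3, 1.
Eigenvectors: (-1,1) for λ=3, (-2,1) for λ=1.
From the initial condition, c_1 = -3, c_2 = -1.
x(ln 4) = (-3)(4^3)(-1) + (-1)(4^1)(-2) = 200.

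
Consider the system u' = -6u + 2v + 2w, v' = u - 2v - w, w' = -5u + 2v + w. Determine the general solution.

u(t) = c_1e^(-4t) + c_3e^(-2t), v(t) = -c_2e^(-t) + c_3e^(-2t), w(t) = c_1e^(-4t) + c_2e^(-t) + c_3e^(-2t)

Coefficient matrix A = [[-6, 2, 2], [1, -2, -1], [-5, 2, 1]].
det(A - λI) = 0 gives eigenvalues λ = -4, -1, -2.
For λ=-4: eigenvector (1,0,1).
For λ=-1: eigenvector (0,-1,1).
For λ=-2: eigenvector (1,1,1).
General solution: c_1e^(-4t)(1,0,1) + c_2e^(-t)(0,-1,1) + c_3e^(-2t)(1,1,1).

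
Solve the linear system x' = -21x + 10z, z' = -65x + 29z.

x(t) = -c_1e^(4t)sin(5t) + c_1e^(4t)cos(5t) + c_2e^(4t)sin(5t) + c_2e^(4t)cos(5t), z(t) = -3c_1e^(4t)sin(5t) + 2c_1e^(4t)cos(5t) + 2c_2e^(4t)sin(5t) + 3c_2e^(4t)cos(5t)

Coefficient matrix A = [[-21, 10], [-65, 29]].
Characteristic polynomial det(A - λI) = λ^2 - 8λ + 41 = 0.
Eigenvalues λ = 4 ± 5i (complex conjugate pair).
For λ=4+5i: an eigenvector is (1,2) - i(-1,-3) = (1 + i, 2 + 3i).
A real fundamental pair from Re and Im of e^((4+5i)t)v: X_1 = e^(4t)(cos(5t)·(1,2) + sin(5t)·(-1,-3)), X_2 = e^(4t)(sin(5t)·(1,2) - cos(5t)·(-1,-3)).
General solution: c_1X_1 + c_2X_2.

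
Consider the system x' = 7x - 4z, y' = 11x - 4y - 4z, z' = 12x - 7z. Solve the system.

Coefficient matrix A = [[7, 0, -4], [11, -4, -4], [12, 0, -7]].
det(A - λI) = 0 gives eigenvalues λ = -4, -1, 1.
For λ=-4: eigenvector (0,1,0).
For λ=-1: eigenvector (1,1,2).
For λ=1: eigenvector (-2,-2,-3).
General solution: K_1e^(-4t)(0,1,0) + K_2e^(-t)(1,1,2) + K_3e^(t)(-2,-2,-3).

x(t) = K_2e^(-t) - 2K_3e^(t), y(t) = K_1e^(-4t) + K_2e^(-t) - 2K_3e^(t), z(t) = 2K_2e^(-t) - 3K_3e^(t)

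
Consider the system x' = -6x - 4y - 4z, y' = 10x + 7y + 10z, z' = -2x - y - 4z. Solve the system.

x(t) = -K_1e^(-2t) + K_3e^(2t), y(t) = -K_2e^(-3t) - 2K_3e^(2t), z(t) = K_1e^(-2t) + K_2e^(-3t)

Coefficient matrix A = [[-6, -4, -4], [10, 7, 10], [-2, -1, -4]].
det(A - λI) = 0 gives eigenvalues λ = -2, -3, 2.
For λ=-2: eigenvector (-1,0,1).
For λ=-3: eigenvector (0,-1,1).
For λ=2: eigenvector (1,-2,0).
General solution: K_1e^(-2t)(-1,0,1) + K_2e^(-3t)(0,-1,1) + K_3e^(2t)(1,-2,0).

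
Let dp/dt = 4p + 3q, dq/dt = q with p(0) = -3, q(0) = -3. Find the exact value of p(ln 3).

A = [[4,3],[0,1]]; eigenvalues λ = 4, 1.
Eigenvectors: (1,0) for λ=4, (-1,1) for λ=1.
From the initial condition, c_1 = -6, c_2 = -3.
p(ln 3) = (-6)(3^4)(1) + (-3)(3^1)(-1) = -477.

-477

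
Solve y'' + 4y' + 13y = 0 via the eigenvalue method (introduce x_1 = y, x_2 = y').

y(t) = c_1e^(-2t)cos(3t) + c_2e^(-2t)sin(3t)

Let x_1 = y, x_2 = y'. Then x_1' = x_2 and x_2' = -13x_1 - 4x_2.
A = [[0,1],[-13,-4]]; det(A-λI) = λ^2 + 4λ + 13.
Eigenvalues λ = -2 ± 3i.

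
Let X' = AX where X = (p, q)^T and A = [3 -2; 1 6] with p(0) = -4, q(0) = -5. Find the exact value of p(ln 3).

A = [[3,-2],[1,6]]; eigenvalues λ = 5, 4.
Eigenvectors: (-1,1) for λ=5, (2,-1) for λ=4.
From the initial condition, c_1 = -14, c_2 = -9.
p(ln 3) = (-14)(3^5)(-1) + (-9)(3^4)(2) = 1944.

1944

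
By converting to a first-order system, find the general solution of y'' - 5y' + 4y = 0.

Let x_1 = y, x_2 = y'. Then x_1' = x_2 and x_2' = -4x_1 + 5x_2.
A = [[0,1],[-4,5]]; det(A-λI) = λ^2 - 5λ + 4.
Eigenvalues λ = 4, 1 with eigenvectors (1,4), (1,1).

y(t) = c_1e^(4t) + c_2e^(t)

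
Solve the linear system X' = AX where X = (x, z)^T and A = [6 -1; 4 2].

x(t) = -c_1e^(4t) - c_2te^(4t) + c_2e^(4t), z(t) = -2c_1e^(4t) - 2c_2te^(4t) + 3c_2e^(4t)

Coefficient matrix A = [[6, -1], [4, 2]].
Characteristic polynomial det(A - λI) = λ^2 - 8λ + 16 = 0.
Single eigenvalue λ = 4 with algebraic multiplicity 2.
Eigenvector v = (-1,-2); generalized eigenvector w with (A-λI)w=v is (1,3).
General solution: e^(4t)[c_1·v + c_2·(t·v + w)].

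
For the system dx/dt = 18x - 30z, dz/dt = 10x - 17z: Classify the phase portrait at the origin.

saddle

A = [[18,-30],[10,-17]]; det(A-λI) = λ^2 - λ - 6.
λ = -2, 3: opposite signs.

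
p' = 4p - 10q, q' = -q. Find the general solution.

Coefficient matrix A = [[4, -10], [0, -1]].
Characteristic polynomial det(A - λI) = λ^2 - 3λ - 4 = 0.
Eigenvalues λ = -1, 4.
For λ=-1: (A-λI) row 1 is [5, -10], so an eigenvector is (-2, -1).
For λ=4: (A-λI) row 1 is [0, -10], so an eigenvector is (1, 0).
General solution: C_1e^(-t)(-2,-1) + C_2e^(4t)(1,0).

p(t) = -2C_1e^(-t) + C_2e^(4t), q(t) = -C_1e^(-t)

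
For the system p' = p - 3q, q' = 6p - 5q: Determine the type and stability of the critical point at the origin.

stable spiral

A = [[1,-3],[6,-5]]; det(A-λI) = λ^2 + 4λ + 13.
λ = -2 ± 3i: negative real part.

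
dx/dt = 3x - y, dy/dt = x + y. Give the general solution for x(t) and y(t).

x(t) = K_1e^(2t) + K_2te^(2t) - K_2e^(2t), y(t) = K_1e^(2t) + K_2te^(2t) - 2K_2e^(2t)

Coefficient matrix A = [[3, -1], [1, 1]].
Characteristic polynomial det(A - λI) = λ^2 - 4λ + 4 = 0.
Single eigenvalue λ = 2 with algebraic multiplicity 2.
Eigenvector v = (1,1); generalized eigenvector w with (A-λI)w=v is (-1,-2).
General solution: e^(2t)[K_1·v + K_2·(t·v + w)].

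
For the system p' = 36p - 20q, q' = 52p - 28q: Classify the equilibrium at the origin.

unstable spiral

A = [[36,-20],[52,-28]]; det(A-λI) = λ^2 - 8λ + 32.
λ = 4 ± 4i: positive real part.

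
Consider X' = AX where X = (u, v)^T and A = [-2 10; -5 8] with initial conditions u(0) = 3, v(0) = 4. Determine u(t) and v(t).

Coefficient matrix A = [[-2, 10], [-5, 8]].
Characteristic polynomial det(A - λI) = λ^2 - 6λ + 34 = 0.
Eigenvalues λ = 3 ± 5i (complex conjugate pair).
For λ=3+5i: an eigenvector is (1,0) - i(-1,-1) = (1 + i, 0 + i).
A real fundamental pair from Re and Im of e^((3+5i)t)v: X_1 = e^(3t)(cos(5t)·(1,0) + sin(5t)·(-1,-1)), X_2 = e^(3t)(sin(5t)·(1,0) - cos(5t)·(-1,-1)).
General solution: c_1X_1 + c_2X_2.
Applying u(0)=3, v(0)=4 gives c_1=-1, c_2=4.

u(t) = 5e^(3t)sin(5t) + 3e^(3t)cos(5t), v(t) = e^(3t)sin(5t) + 4e^(3t)cos(5t)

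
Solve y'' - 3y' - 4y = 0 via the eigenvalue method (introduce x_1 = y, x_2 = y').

y(t) = K_1e^(-t) + K_2e^(4t)

Let x_1 = y, x_2 = y'. Then x_1' = x_2 and x_2' = 4x_1 + 3x_2.
A = [[0,1],[4,3]]; det(A-λI) = λ^2 - 3λ - 4.
Eigenvalues λ = -1, 4 with eigenvectors (1,-1), (1,4).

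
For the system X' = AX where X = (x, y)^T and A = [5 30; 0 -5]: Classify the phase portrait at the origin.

A = [[5,30],[0,-5]]; det(A-λI) = λ^2 - 25.
λ = 5, -5: opposite signs.

saddle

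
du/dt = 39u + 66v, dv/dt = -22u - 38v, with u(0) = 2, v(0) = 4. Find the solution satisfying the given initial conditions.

Coefficient matrix A = [[39, 66], [-22, -38]].
Characteristic polynomial det(A - λI) = λ^2 - λ - 30 = 0.
Eigenvalues λ = -5, 6.
For λ=-5: (A-λI) row 1 is [44, 66], so an eigenvector is (3, -2).
For λ=6: (A-λI) row 1 is [33, 66], so an eigenvector is (-2, 1).
General solution: K_1e^(-5t)(3,-2) + K_2e^(6t)(-2,1).
Applying u(0)=2, v(0)=4 gives K_1=-10, K_2=-16.

u(t) = 32e^(6t) - 30e^(-5t), v(t) = -16e^(6t) + 20e^(-5t)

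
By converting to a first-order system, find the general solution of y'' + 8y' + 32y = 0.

y(t) = c_1e^(-4t)cos(4t) + c_2e^(-4t)sin(4t)

Let x_1 = y, x_2 = y'. Then x_1' = x_2 and x_2' = -32x_1 - 8x_2.
A = [[0,1],[-32,-8]]; det(A-λI) = λ^2 + 8λ + 32.
Eigenvalues λ = -4 ± 4i.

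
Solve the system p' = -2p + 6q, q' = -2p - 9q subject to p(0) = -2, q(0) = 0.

Coefficient matrix A = [[-2, 6], [-2, -9]].
Characteristic polynomial det(A - λI) = λ^2 + 11λ + 30 = 0.
Eigenvalues λ = -5, -6.
For λ=-5: (A-λI) row 1 is [3, 6], so an eigenvector is (-2, 1).
For λ=-6: (A-λI) row 1 is [4, 6], so an eigenvector is (-3, 2).
General solution: c_1e^(-5t)(-2,1) + c_2e^(-6t)(-3,2).
Applying p(0)=-2, q(0)=0 gives c_1=4, c_2=-2.

p(t) = -8e^(-5t) + 6e^(-6t), q(t) = 4e^(-5t) - 4e^(-6t)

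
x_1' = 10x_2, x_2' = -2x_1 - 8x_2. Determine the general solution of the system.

x_1(t) = 2K_1e^(-4t)sin(2t) + K_1e^(-4t)cos(2t) + K_2e^(-4t)sin(2t) - 2K_2e^(-4t)cos(2t), x_2(t) = -K_1e^(-4t)sin(2t) + K_2e^(-4t)cos(2t)

Coefficient matrix A = [[0, 10], [-2, -8]].
Characteristic polynomial det(A - λI) = λ^2 + 8λ + 20 = 0.
Eigenvalues λ = -4 ± 2i (complex conjugate pair).
For λ=-4+2i: an eigenvector is (1,0) - i(2,-1) = (1 - 2i, 0 + i).
A real fundamental pair from Re and Im of e^((-4+2i)t)v: X_1 = e^(-4t)(cos(2t)·(1,0) + sin(2t)·(2,-1)), X_2 = e^(-4t)(sin(2t)·(1,0) - cos(2t)·(2,-1)).
General solution: K_1X_1 + K_2X_2.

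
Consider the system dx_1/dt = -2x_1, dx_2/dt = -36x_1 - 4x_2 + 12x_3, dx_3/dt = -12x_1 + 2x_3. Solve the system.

Coefficient matrix A = [[-2, 0, 0], [-36, -4, 12], [-12, 0, 2]].
det(A - λI) = 0 gives eigenvalues λ = -2, -4, 2.
For λ=-2: eigenvector (1,0,3).
For λ=-4: eigenvector (0,1,0).
For λ=2: eigenvector (0,2,1).
General solution: C_1e^(-2t)(1,0,3) + C_2e^(-4t)(0,1,0) + C_3e^(2t)(0,2,1).

x_1(t) = C_1e^(-2t), x_2(t) = C_2e^(-4t) + 2C_3e^(2t), x_3(t) = 3C_1e^(-2t) + C_3e^(2t)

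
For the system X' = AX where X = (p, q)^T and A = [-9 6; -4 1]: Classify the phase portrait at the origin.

stable node

A = [[-9,6],[-4,1]]; det(A-λI) = λ^2 + 8λ + 15.
λ = -5, -3: both negative.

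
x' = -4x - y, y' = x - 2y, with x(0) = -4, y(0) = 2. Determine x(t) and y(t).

x(t) = 2te^(-3t) - 4e^(-3t), y(t) = -2te^(-3t) + 2e^(-3t)

Coefficient matrix A = [[-4, -1], [1, -2]].
Characteristic polynomial det(A - λI) = λ^2 + 6λ + 9 = 0.
Single eigenvalue λ = -3 with algebraic multiplicity 2.
Eigenvector v = (-1,1); generalized eigenvector w with (A-λI)w=v is (0,1).
General solution: e^(-3t)[c_1·v + c_2·(t·v + w)].
Applying x(0)=-4, y(0)=2 gives c_1=4, c_2=-2.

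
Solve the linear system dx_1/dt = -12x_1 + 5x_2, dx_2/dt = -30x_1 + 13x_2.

Coefficient matrix A = [[-12, 5], [-30, 13]].
Characteristic polynomial det(A - λI) = λ^2 - λ - 6 = 0.
Eigenvalues λ = 3, -2.
For λ=3: (A-λI) row 1 is [-15, 5], so an eigenvector is (-1, -3).
For λ=-2: (A-λI) row 1 is [-10, 5], so an eigenvector is (-1, -2).
General solution: K_1e^(3t)(-1,-3) + K_2e^(-2t)(-1,-2).

x_1(t) = -K_1e^(3t) - K_2e^(-2t), x_2(t) = -3K_1e^(3t) - 2K_2e^(-2t)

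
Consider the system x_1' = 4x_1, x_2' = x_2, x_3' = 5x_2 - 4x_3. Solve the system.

x_1(t) = c_1e^(4t), x_2(t) = c_2e^(t), x_3(t) = c_2e^(t) + c_3e^(-4t)

Coefficient matrix A = [[4, 0, 0], [0, 1, 0], [0, 5, -4]].
det(A - λI) = 0 gives eigenvalues λ = 4, 1, -4.
For λ=4: eigenvector (1,0,0).
For λ=1: eigenvector (0,1,1).
For λ=-4: eigenvector (0,0,1).
General solution: c_1e^(4t)(1,0,0) + c_2e^(t)(0,1,1) + c_3e^(-4t)(0,0,1).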